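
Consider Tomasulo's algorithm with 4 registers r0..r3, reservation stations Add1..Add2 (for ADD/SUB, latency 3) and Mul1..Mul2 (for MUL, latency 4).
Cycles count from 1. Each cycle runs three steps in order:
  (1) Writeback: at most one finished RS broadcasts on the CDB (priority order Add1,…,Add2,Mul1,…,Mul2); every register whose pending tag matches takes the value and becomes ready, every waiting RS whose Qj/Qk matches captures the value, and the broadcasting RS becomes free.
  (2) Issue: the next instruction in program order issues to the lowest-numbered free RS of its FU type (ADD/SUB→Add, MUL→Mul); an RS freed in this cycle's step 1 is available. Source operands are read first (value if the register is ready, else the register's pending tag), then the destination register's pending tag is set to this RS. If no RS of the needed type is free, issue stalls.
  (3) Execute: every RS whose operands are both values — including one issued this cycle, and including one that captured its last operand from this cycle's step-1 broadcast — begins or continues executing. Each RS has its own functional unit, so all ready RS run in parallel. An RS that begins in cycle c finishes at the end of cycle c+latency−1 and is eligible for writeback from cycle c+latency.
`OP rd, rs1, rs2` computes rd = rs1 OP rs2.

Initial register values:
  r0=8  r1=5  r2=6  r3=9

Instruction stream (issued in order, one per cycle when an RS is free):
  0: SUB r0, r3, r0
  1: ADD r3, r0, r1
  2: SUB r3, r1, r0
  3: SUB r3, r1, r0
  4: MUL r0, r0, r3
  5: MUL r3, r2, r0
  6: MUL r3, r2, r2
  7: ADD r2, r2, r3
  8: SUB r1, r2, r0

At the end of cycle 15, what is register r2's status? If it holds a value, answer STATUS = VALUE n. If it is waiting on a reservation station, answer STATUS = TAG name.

  c1: issue SUB r0<-Add1  regs: r0:Add1,r1:5,r2:6,r3:9
  c2: issue ADD r3<-Add2  regs: r0:Add1,r1:5,r2:6,r3:Add2
  c3: stall  regs: r0:Add1,r1:5,r2:6,r3:Add2
  c4: CDB Add1=1; issue SUB r3<-Add1  regs: r0:1,r1:5,r2:6,r3:Add1
  c5: stall  regs: r0:1,r1:5,r2:6,r3:Add1
  c6: stall  regs: r0:1,r1:5,r2:6,r3:Add1
  c7: CDB Add1=4; issue SUB r3<-Add1  regs: r0:1,r1:5,r2:6,r3:Add1
  c8: CDB Add2=6; issue MUL r0<-Mul1  regs: r0:Mul1,r1:5,r2:6,r3:Add1
  c9: issue MUL r3<-Mul2  regs: r0:Mul1,r1:5,r2:6,r3:Mul2
  c10: CDB Add1=4; stall  regs: r0:Mul1,r1:5,r2:6,r3:Mul2
  c11: stall  regs: r0:Mul1,r1:5,r2:6,r3:Mul2
  c12: stall  regs: r0:Mul1,r1:5,r2:6,r3:Mul2
  c13: stall  regs: r0:Mul1,r1:5,r2:6,r3:Mul2
  c14: CDB Mul1=4; issue MUL r3<-Mul1  regs: r0:4,r1:5,r2:6,r3:Mul1
  c15: issue ADD r2<-Add1  regs: r0:4,r1:5,r2:Add1,r3:Mul1

STATUS = TAG Add1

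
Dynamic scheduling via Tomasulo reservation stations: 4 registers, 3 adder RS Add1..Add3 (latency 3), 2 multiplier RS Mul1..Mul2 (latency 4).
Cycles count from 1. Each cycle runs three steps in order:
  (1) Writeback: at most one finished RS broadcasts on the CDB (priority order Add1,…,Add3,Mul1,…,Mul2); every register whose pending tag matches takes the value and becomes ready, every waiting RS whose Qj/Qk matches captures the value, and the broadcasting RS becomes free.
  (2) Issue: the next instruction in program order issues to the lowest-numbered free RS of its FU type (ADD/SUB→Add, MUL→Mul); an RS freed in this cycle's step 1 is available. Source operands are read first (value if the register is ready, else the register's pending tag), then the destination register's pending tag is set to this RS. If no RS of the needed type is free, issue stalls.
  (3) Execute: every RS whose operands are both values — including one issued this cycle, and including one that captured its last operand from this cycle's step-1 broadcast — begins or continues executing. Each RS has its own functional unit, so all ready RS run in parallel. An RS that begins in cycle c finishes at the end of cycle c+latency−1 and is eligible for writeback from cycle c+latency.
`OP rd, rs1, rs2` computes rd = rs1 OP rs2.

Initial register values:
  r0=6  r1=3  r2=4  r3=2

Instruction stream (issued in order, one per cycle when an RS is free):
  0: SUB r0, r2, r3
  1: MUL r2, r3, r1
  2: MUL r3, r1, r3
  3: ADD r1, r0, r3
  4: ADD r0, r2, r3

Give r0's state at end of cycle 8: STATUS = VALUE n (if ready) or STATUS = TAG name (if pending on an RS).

STATUS = TAG Add2

  c1: issue SUB r0<-Add1  regs: r0:Add1,r1:3,r2:4,r3:2
  c2: issue MUL r2<-Mul1  regs: r0:Add1,r1:3,r2:Mul1,r3:2
  c3: issue MUL r3<-Mul2  regs: r0:Add1,r1:3,r2:Mul1,r3:Mul2
  c4: CDB Add1=2; issue ADD r1<-Add1  regs: r0:2,r1:Add1,r2:Mul1,r3:Mul2
  c5: issue ADD r0<-Add2  regs: r0:Add2,r1:Add1,r2:Mul1,r3:Mul2
  c6: CDB Mul1=6  regs: r0:Add2,r1:Add1,r2:6,r3:Mul2
  c7: CDB Mul2=6  regs: r0:Add2,r1:Add1,r2:6,r3:6
  c8: -  regs: r0:Add2,r1:Add1,r2:6,r3:6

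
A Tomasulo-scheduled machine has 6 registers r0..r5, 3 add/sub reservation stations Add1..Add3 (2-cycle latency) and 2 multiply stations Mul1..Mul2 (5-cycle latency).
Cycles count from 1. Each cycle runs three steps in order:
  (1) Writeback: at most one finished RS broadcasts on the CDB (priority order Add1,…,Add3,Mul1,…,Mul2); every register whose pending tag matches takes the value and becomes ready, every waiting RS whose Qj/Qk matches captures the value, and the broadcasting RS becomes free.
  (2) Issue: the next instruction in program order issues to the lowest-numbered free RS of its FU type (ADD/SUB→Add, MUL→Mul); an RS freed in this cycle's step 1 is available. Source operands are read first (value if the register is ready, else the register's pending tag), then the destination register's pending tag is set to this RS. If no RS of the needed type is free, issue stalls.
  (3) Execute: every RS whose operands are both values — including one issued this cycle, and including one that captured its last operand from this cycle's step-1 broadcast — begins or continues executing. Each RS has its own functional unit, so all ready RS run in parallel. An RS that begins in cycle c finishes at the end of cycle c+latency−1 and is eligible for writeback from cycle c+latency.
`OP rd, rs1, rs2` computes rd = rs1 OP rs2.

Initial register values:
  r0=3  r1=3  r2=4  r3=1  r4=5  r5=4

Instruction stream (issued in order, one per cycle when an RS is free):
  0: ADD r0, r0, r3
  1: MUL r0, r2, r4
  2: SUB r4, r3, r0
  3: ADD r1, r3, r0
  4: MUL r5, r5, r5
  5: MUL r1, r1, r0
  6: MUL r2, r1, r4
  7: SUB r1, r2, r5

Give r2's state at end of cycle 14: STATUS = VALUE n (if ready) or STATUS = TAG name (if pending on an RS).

c1: issue ADD r0<-Add1 | r0:Add1,r1:3,r2:4,r3:1,r4:5,r5:4
c2: issue MUL r0<-Mul1 | r0:Mul1,r1:3,r2:4,r3:1,r4:5,r5:4
c3: CDB Add1=4; issue SUB r4<-Add1 | r0:Mul1,r1:3,r2:4,r3:1,r4:Add1,r5:4
c4: issue ADD r1<-Add2 | r0:Mul1,r1:Add2,r2:4,r3:1,r4:Add1,r5:4
c5: issue MUL r5<-Mul2 | r0:Mul1,r1:Add2,r2:4,r3:1,r4:Add1,r5:Mul2
c6: stall | r0:Mul1,r1:Add2,r2:4,r3:1,r4:Add1,r5:Mul2
c7: CDB Mul1=20; issue MUL r1<-Mul1 | r0:20,r1:Mul1,r2:4,r3:1,r4:Add1,r5:Mul2
c8: stall | r0:20,r1:Mul1,r2:4,r3:1,r4:Add1,r5:Mul2
c9: CDB Add1=-19; stall | r0:20,r1:Mul1,r2:4,r3:1,r4:-19,r5:Mul2
c10: CDB Add2=21; stall | r0:20,r1:Mul1,r2:4,r3:1,r4:-19,r5:Mul2
c11: CDB Mul2=16; issue MUL r2<-Mul2 | r0:20,r1:Mul1,r2:Mul2,r3:1,r4:-19,r5:16
c12: issue SUB r1<-Add1 | r0:20,r1:Add1,r2:Mul2,r3:1,r4:-19,r5:16
c13: - | r0:20,r1:Add1,r2:Mul2,r3:1,r4:-19,r5:16
c14: - | r0:20,r1:Add1,r2:Mul2,r3:1,r4:-19,r5:16

STATUS = TAG Mul2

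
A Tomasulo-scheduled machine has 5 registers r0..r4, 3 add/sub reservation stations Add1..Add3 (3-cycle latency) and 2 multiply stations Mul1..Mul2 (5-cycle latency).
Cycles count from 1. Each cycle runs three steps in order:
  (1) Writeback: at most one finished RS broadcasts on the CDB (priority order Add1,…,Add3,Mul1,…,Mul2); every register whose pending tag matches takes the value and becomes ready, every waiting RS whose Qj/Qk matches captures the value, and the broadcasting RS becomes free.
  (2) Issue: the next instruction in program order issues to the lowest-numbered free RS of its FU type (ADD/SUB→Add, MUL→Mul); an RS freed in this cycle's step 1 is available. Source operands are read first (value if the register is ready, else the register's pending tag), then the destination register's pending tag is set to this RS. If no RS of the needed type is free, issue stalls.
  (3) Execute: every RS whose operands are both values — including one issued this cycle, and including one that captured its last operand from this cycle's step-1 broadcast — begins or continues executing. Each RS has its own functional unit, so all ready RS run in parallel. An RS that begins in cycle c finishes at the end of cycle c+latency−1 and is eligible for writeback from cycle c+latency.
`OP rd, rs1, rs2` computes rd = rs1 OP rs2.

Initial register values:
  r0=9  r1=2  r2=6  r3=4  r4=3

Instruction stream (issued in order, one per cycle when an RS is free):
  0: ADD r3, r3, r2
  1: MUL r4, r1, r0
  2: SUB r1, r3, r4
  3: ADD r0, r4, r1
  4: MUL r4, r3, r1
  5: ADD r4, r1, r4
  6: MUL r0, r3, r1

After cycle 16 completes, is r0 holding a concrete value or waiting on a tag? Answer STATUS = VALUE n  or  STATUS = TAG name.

STATUS = VALUE -80

  c1: issue ADD r3<-Add1  regs: r0:9,r1:2,r2:6,r3:Add1,r4:3
  c2: issue MUL r4<-Mul1  regs: r0:9,r1:2,r2:6,r3:Add1,r4:Mul1
  c3: issue SUB r1<-Add2  regs: r0:9,r1:Add2,r2:6,r3:Add1,r4:Mul1
  c4: CDB Add1=10; issue ADD r0<-Add1  regs: r0:Add1,r1:Add2,r2:6,r3:10,r4:Mul1
  c5: issue MUL r4<-Mul2  regs: r0:Add1,r1:Add2,r2:6,r3:10,r4:Mul2
  c6: issue ADD r4<-Add3  regs: r0:Add1,r1:Add2,r2:6,r3:10,r4:Add3
  c7: CDB Mul1=18; issue MUL r0<-Mul1  regs: r0:Mul1,r1:Add2,r2:6,r3:10,r4:Add3
  c8: -  regs: r0:Mul1,r1:Add2,r2:6,r3:10,r4:Add3
  c9: -  regs: r0:Mul1,r1:Add2,r2:6,r3:10,r4:Add3
  c10: CDB Add2=-8  regs: r0:Mul1,r1:-8,r2:6,r3:10,r4:Add3
  c11: -  regs: r0:Mul1,r1:-8,r2:6,r3:10,r4:Add3
  c12: -  regs: r0:Mul1,r1:-8,r2:6,r3:10,r4:Add3
  c13: CDB Add1=10  regs: r0:Mul1,r1:-8,r2:6,r3:10,r4:Add3
  c14: -  regs: r0:Mul1,r1:-8,r2:6,r3:10,r4:Add3
  c15: CDB Mul1=-80  regs: r0:-80,r1:-8,r2:6,r3:10,r4:Add3
  c16: CDB Mul2=-80  regs: r0:-80,r1:-8,r2:6,r3:10,r4:Add3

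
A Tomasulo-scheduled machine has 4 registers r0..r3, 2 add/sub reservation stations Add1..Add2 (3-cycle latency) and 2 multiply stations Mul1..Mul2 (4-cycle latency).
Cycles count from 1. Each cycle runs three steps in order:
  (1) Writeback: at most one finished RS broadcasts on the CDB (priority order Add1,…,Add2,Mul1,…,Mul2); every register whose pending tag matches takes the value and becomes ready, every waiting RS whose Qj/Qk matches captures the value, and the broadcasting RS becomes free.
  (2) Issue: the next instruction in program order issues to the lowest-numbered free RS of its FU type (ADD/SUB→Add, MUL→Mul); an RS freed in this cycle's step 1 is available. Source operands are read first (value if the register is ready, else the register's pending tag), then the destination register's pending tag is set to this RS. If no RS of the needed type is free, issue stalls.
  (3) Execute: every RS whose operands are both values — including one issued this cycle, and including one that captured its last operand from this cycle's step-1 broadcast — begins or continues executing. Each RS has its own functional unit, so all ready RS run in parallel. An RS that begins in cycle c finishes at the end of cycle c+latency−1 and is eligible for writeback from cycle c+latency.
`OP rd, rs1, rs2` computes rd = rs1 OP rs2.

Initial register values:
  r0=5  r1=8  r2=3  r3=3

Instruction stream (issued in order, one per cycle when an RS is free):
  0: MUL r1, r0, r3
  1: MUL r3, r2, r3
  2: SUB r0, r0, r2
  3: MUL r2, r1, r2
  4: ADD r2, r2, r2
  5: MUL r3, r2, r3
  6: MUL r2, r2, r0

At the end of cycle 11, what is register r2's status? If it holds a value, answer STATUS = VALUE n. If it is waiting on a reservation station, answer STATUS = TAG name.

c1: issue MUL r1<-Mul1 | r0:5,r1:Mul1,r2:3,r3:3
c2: issue MUL r3<-Mul2 | r0:5,r1:Mul1,r2:3,r3:Mul2
c3: issue SUB r0<-Add1 | r0:Add1,r1:Mul1,r2:3,r3:Mul2
c4: stall | r0:Add1,r1:Mul1,r2:3,r3:Mul2
c5: CDB Mul1=15; issue MUL r2<-Mul1 | r0:Add1,r1:15,r2:Mul1,r3:Mul2
c6: CDB Add1=2; issue ADD r2<-Add1 | r0:2,r1:15,r2:Add1,r3:Mul2
c7: CDB Mul2=9; issue MUL r3<-Mul2 | r0:2,r1:15,r2:Add1,r3:Mul2
c8: stall | r0:2,r1:15,r2:Add1,r3:Mul2
c9: CDB Mul1=45; issue MUL r2<-Mul1 | r0:2,r1:15,r2:Mul1,r3:Mul2
c10: - | r0:2,r1:15,r2:Mul1,r3:Mul2
c11: - | r0:2,r1:15,r2:Mul1,r3:Mul2

STATUS = TAG Mul1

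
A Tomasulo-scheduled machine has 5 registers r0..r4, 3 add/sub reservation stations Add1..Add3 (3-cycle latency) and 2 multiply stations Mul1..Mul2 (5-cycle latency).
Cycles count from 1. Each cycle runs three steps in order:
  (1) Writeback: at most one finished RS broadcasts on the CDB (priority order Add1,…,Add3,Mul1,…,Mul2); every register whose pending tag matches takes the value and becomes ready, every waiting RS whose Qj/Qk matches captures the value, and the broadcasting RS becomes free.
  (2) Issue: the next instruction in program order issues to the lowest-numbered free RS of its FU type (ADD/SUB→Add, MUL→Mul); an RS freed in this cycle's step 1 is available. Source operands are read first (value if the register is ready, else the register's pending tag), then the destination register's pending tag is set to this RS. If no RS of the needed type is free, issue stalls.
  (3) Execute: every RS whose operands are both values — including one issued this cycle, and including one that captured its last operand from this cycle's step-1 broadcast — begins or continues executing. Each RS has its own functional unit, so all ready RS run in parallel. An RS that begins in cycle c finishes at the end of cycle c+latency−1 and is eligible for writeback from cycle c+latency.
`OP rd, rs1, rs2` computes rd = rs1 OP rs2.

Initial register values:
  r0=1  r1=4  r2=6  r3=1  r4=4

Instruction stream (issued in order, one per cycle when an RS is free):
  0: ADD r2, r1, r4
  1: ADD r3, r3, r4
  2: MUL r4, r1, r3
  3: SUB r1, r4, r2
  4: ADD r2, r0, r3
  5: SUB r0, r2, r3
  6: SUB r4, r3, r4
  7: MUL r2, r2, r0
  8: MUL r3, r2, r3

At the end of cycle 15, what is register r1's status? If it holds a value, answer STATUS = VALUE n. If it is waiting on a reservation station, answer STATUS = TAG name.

c1: issue ADD r2<-Add1 | r0:1,r1:4,r2:Add1,r3:1,r4:4
c2: issue ADD r3<-Add2 | r0:1,r1:4,r2:Add1,r3:Add2,r4:4
c3: issue MUL r4<-Mul1 | r0:1,r1:4,r2:Add1,r3:Add2,r4:Mul1
c4: CDB Add1=8; issue SUB r1<-Add1 | r0:1,r1:Add1,r2:8,r3:Add2,r4:Mul1
c5: CDB Add2=5; issue ADD r2<-Add2 | r0:1,r1:Add1,r2:Add2,r3:5,r4:Mul1
c6: issue SUB r0<-Add3 | r0:Add3,r1:Add1,r2:Add2,r3:5,r4:Mul1
c7: stall | r0:Add3,r1:Add1,r2:Add2,r3:5,r4:Mul1
c8: CDB Add2=6; issue SUB r4<-Add2 | r0:Add3,r1:Add1,r2:6,r3:5,r4:Add2
c9: issue MUL r2<-Mul2 | r0:Add3,r1:Add1,r2:Mul2,r3:5,r4:Add2
c10: CDB Mul1=20; issue MUL r3<-Mul1 | r0:Add3,r1:Add1,r2:Mul2,r3:Mul1,r4:Add2
c11: CDB Add3=1 | r0:1,r1:Add1,r2:Mul2,r3:Mul1,r4:Add2
c12: - | r0:1,r1:Add1,r2:Mul2,r3:Mul1,r4:Add2
c13: CDB Add1=12 | r0:1,r1:12,r2:Mul2,r3:Mul1,r4:Add2
c14: CDB Add2=-15 | r0:1,r1:12,r2:Mul2,r3:Mul1,r4:-15
c15: - | r0:1,r1:12,r2:Mul2,r3:Mul1,r4:-15

STATUS = VALUE 12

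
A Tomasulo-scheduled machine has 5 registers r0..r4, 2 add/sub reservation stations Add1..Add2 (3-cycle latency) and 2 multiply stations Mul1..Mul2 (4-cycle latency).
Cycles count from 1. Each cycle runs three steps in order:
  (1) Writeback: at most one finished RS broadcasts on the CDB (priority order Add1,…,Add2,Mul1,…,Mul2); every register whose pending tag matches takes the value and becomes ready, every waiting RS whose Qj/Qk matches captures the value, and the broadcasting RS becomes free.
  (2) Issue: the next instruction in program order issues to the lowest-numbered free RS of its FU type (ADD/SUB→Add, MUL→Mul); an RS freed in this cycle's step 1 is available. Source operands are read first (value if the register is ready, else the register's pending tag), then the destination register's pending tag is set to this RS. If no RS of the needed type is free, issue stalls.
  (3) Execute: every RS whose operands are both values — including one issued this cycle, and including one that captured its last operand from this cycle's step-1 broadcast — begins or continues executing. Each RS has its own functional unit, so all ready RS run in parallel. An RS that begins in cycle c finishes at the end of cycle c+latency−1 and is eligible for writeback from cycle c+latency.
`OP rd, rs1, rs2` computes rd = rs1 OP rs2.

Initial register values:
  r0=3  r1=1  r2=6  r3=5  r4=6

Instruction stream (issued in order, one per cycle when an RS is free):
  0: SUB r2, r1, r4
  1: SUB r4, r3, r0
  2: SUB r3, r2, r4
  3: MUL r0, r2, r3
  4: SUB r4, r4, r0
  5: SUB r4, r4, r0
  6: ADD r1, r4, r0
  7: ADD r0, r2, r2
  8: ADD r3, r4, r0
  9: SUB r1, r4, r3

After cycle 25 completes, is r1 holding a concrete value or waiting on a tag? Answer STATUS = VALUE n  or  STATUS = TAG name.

cycle 1: issue SUB r2<-Add1 // r0:3,r1:1,r2:Add1,r3:5,r4:6
cycle 2: issue SUB r4<-Add2 // r0:3,r1:1,r2:Add1,r3:5,r4:Add2
cycle 3: stall // r0:3,r1:1,r2:Add1,r3:5,r4:Add2
cycle 4: CDB Add1=-5; issue SUB r3<-Add1 // r0:3,r1:1,r2:-5,r3:Add1,r4:Add2
cycle 5: CDB Add2=2; issue MUL r0<-Mul1 // r0:Mul1,r1:1,r2:-5,r3:Add1,r4:2
cycle 6: issue SUB r4<-Add2 // r0:Mul1,r1:1,r2:-5,r3:Add1,r4:Add2
cycle 7: stall // r0:Mul1,r1:1,r2:-5,r3:Add1,r4:Add2
cycle 8: CDB Add1=-7; issue SUB r4<-Add1 // r0:Mul1,r1:1,r2:-5,r3:-7,r4:Add1
cycle 9: stall // r0:Mul1,r1:1,r2:-5,r3:-7,r4:Add1
cycle 10: stall // r0:Mul1,r1:1,r2:-5,r3:-7,r4:Add1
cycle 11: stall // r0:Mul1,r1:1,r2:-5,r3:-7,r4:Add1
cycle 12: CDB Mul1=35; stall // r0:35,r1:1,r2:-5,r3:-7,r4:Add1
cycle 13: stall // r0:35,r1:1,r2:-5,r3:-7,r4:Add1
cycle 14: stall // r0:35,r1:1,r2:-5,r3:-7,r4:Add1
cycle 15: CDB Add2=-33; issue ADD r1<-Add2 // r0:35,r1:Add2,r2:-5,r3:-7,r4:Add1
cycle 16: stall // r0:35,r1:Add2,r2:-5,r3:-7,r4:Add1
cycle 17: stall // r0:35,r1:Add2,r2:-5,r3:-7,r4:Add1
cycle 18: CDB Add1=-68; issue ADD r0<-Add1 // r0:Add1,r1:Add2,r2:-5,r3:-7,r4:-68
cycle 19: stall // r0:Add1,r1:Add2,r2:-5,r3:-7,r4:-68
cycle 20: stall // r0:Add1,r1:Add2,r2:-5,r3:-7,r4:-68
cycle 21: CDB Add1=-10; issue ADD r3<-Add1 // r0:-10,r1:Add2,r2:-5,r3:Add1,r4:-68
cycle 22: CDB Add2=-33; issue SUB r1<-Add2 // r0:-10,r1:Add2,r2:-5,r3:Add1,r4:-68
cycle 23: - // r0:-10,r1:Add2,r2:-5,r3:Add1,r4:-68
cycle 24: CDB Add1=-78 // r0:-10,r1:Add2,r2:-5,r3:-78,r4:-68
cycle 25: - // r0:-10,r1:Add2,r2:-5,r3:-78,r4:-68

STATUS = TAG Add2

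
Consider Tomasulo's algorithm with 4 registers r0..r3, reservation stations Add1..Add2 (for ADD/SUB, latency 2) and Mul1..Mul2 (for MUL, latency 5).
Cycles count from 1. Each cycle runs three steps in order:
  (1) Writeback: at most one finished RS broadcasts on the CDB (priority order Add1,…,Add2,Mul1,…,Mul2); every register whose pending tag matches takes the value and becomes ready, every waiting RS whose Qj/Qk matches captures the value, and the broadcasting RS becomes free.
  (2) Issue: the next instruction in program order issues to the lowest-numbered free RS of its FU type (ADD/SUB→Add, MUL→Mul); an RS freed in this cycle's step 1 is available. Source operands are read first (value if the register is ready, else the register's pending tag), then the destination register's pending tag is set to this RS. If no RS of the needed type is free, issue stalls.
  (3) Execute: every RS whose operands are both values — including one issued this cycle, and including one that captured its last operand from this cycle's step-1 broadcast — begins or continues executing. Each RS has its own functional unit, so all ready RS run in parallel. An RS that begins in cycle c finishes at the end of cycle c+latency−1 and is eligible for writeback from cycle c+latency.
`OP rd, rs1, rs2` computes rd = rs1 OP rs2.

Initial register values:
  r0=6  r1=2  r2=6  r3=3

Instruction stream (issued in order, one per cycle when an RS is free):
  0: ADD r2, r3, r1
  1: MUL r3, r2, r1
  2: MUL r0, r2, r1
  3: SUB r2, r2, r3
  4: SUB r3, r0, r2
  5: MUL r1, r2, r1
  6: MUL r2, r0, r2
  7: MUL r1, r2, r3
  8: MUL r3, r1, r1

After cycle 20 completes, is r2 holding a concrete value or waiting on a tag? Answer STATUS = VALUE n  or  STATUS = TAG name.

  c1: issue ADD r2<-Add1  regs: r0:6,r1:2,r2:Add1,r3:3
  c2: issue MUL r3<-Mul1  regs: r0:6,r1:2,r2:Add1,r3:Mul1
  c3: CDB Add1=5; issue MUL r0<-Mul2  regs: r0:Mul2,r1:2,r2:5,r3:Mul1
  c4: issue SUB r2<-Add1  regs: r0:Mul2,r1:2,r2:Add1,r3:Mul1
  c5: issue SUB r3<-Add2  regs: r0:Mul2,r1:2,r2:Add1,r3:Add2
  c6: stall  regs: r0:Mul2,r1:2,r2:Add1,r3:Add2
  c7: stall  regs: r0:Mul2,r1:2,r2:Add1,r3:Add2
  c8: CDB Mul1=10; issue MUL r1<-Mul1  regs: r0:Mul2,r1:Mul1,r2:Add1,r3:Add2
  c9: CDB Mul2=10; issue MUL r2<-Mul2  regs: r0:10,r1:Mul1,r2:Mul2,r3:Add2
  c10: CDB Add1=-5; stall  regs: r0:10,r1:Mul1,r2:Mul2,r3:Add2
  c11: stall  regs: r0:10,r1:Mul1,r2:Mul2,r3:Add2
  c12: CDB Add2=15; stall  regs: r0:10,r1:Mul1,r2:Mul2,r3:15
  c13: stall  regs: r0:10,r1:Mul1,r2:Mul2,r3:15
  c14: stall  regs: r0:10,r1:Mul1,r2:Mul2,r3:15
  c15: CDB Mul1=-10; issue MUL r1<-Mul1  regs: r0:10,r1:Mul1,r2:Mul2,r3:15
  c16: CDB Mul2=-50; issue MUL r3<-Mul2  regs: r0:10,r1:Mul1,r2:-50,r3:Mul2
  c17: -  regs: r0:10,r1:Mul1,r2:-50,r3:Mul2
  c18: -  regs: r0:10,r1:Mul1,r2:-50,r3:Mul2
  c19: -  regs: r0:10,r1:Mul1,r2:-50,r3:Mul2
  c20: -  regs: r0:10,r1:Mul1,r2:-50,r3:Mul2

STATUS = VALUE -50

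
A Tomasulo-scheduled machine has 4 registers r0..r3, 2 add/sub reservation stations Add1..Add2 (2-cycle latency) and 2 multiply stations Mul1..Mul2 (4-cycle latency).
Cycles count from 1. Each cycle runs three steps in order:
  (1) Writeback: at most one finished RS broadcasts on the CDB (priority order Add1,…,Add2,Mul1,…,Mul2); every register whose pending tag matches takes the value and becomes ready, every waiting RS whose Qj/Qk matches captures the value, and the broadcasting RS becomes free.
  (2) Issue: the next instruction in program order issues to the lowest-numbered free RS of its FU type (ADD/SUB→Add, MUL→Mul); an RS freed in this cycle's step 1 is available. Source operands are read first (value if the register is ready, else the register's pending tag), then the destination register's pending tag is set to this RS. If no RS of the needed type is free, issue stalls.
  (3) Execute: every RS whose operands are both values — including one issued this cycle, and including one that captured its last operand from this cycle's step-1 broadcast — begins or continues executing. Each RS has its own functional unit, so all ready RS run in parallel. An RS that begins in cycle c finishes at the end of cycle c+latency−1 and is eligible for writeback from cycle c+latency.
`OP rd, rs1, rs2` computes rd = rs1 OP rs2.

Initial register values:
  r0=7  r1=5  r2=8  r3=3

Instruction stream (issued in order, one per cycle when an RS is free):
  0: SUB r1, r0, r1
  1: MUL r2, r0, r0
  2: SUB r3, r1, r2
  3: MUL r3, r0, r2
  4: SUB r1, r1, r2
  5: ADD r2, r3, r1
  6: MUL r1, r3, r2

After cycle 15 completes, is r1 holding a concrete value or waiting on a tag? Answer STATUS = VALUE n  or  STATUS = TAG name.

  c1: issue SUB r1<-Add1  regs: r0:7,r1:Add1,r2:8,r3:3
  c2: issue MUL r2<-Mul1  regs: r0:7,r1:Add1,r2:Mul1,r3:3
  c3: CDB Add1=2; issue SUB r3<-Add1  regs: r0:7,r1:2,r2:Mul1,r3:Add1
  c4: issue MUL r3<-Mul2  regs: r0:7,r1:2,r2:Mul1,r3:Mul2
  c5: issue SUB r1<-Add2  regs: r0:7,r1:Add2,r2:Mul1,r3:Mul2
  c6: CDB Mul1=49; stall  regs: r0:7,r1:Add2,r2:49,r3:Mul2
  c7: stall  regs: r0:7,r1:Add2,r2:49,r3:Mul2
  c8: CDB Add1=-47; issue ADD r2<-Add1  regs: r0:7,r1:Add2,r2:Add1,r3:Mul2
  c9: CDB Add2=-47; issue MUL r1<-Mul1  regs: r0:7,r1:Mul1,r2:Add1,r3:Mul2
  c10: CDB Mul2=343  regs: r0:7,r1:Mul1,r2:Add1,r3:343
  c11: -  regs: r0:7,r1:Mul1,r2:Add1,r3:343
  c12: CDB Add1=296  regs: r0:7,r1:Mul1,r2:296,r3:343
  c13: -  regs: r0:7,r1:Mul1,r2:296,r3:343
  c14: -  regs: r0:7,r1:Mul1,r2:296,r3:343
  c15: -  regs: r0:7,r1:Mul1,r2:296,r3:343

STATUS = TAG Mul1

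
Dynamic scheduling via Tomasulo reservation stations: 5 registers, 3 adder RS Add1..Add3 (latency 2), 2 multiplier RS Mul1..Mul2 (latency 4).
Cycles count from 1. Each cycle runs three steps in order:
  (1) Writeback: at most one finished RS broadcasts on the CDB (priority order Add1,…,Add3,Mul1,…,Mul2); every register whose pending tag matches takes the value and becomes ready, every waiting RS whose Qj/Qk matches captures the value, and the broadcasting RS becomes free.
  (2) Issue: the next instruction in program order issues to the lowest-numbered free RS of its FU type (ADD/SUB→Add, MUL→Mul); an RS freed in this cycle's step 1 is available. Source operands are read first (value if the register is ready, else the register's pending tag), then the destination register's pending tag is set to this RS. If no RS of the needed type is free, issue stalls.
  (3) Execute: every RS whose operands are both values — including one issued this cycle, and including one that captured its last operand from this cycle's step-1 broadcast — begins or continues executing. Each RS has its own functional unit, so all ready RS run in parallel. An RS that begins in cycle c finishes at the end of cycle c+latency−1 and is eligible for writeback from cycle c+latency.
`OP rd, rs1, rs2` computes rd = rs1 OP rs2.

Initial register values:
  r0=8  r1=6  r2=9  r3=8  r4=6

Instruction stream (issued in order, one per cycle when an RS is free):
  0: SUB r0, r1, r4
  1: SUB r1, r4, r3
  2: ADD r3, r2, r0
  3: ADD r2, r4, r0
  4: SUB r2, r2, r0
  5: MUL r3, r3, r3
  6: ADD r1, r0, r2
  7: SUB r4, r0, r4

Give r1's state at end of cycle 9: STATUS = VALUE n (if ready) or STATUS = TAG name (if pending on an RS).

STATUS = TAG Add2

c1: issue SUB r0<-Add1 | r0:Add1,r1:6,r2:9,r3:8,r4:6
c2: issue SUB r1<-Add2 | r0:Add1,r1:Add2,r2:9,r3:8,r4:6
c3: CDB Add1=0; issue ADD r3<-Add1 | r0:0,r1:Add2,r2:9,r3:Add1,r4:6
c4: CDB Add2=-2; issue ADD r2<-Add2 | r0:0,r1:-2,r2:Add2,r3:Add1,r4:6
c5: CDB Add1=9; issue SUB r2<-Add1 | r0:0,r1:-2,r2:Add1,r3:9,r4:6
c6: CDB Add2=6; issue MUL r3<-Mul1 | r0:0,r1:-2,r2:Add1,r3:Mul1,r4:6
c7: issue ADD r1<-Add2 | r0:0,r1:Add2,r2:Add1,r3:Mul1,r4:6
c8: CDB Add1=6; issue SUB r4<-Add1 | r0:0,r1:Add2,r2:6,r3:Mul1,r4:Add1
c9: - | r0:0,r1:Add2,r2:6,r3:Mul1,r4:Add1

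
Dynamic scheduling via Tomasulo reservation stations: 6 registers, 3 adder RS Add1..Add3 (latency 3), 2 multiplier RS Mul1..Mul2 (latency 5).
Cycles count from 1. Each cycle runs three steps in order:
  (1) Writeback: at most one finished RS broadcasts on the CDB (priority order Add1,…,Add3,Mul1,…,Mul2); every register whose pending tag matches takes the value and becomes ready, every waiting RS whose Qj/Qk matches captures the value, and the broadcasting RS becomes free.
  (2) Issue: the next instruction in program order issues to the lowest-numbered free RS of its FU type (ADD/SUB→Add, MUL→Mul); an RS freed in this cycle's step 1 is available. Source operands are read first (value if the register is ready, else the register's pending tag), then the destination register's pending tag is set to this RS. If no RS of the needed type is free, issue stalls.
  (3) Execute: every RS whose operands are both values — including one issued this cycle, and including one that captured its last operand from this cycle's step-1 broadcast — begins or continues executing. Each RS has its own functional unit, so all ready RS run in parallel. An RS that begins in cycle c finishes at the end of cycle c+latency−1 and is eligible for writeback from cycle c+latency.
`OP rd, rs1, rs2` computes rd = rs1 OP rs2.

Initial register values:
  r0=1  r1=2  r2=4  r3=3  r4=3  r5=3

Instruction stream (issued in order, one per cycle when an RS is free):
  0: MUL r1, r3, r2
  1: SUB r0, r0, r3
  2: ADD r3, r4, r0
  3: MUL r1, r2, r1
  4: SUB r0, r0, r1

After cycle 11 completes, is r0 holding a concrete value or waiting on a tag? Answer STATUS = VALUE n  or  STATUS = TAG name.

cycle 1: issue MUL r1<-Mul1 // r0:1,r1:Mul1,r2:4,r3:3,r4:3,r5:3
cycle 2: issue SUB r0<-Add1 // r0:Add1,r1:Mul1,r2:4,r3:3,r4:3,r5:3
cycle 3: issue ADD r3<-Add2 // r0:Add1,r1:Mul1,r2:4,r3:Add2,r4:3,r5:3
cycle 4: issue MUL r1<-Mul2 // r0:Add1,r1:Mul2,r2:4,r3:Add2,r4:3,r5:3
cycle 5: CDB Add1=-2; issue SUB r0<-Add1 // r0:Add1,r1:Mul2,r2:4,r3:Add2,r4:3,r5:3
cycle 6: CDB Mul1=12 // r0:Add1,r1:Mul2,r2:4,r3:Add2,r4:3,r5:3
cycle 7: - // r0:Add1,r1:Mul2,r2:4,r3:Add2,r4:3,r5:3
cycle 8: CDB Add2=1 // r0:Add1,r1:Mul2,r2:4,r3:1,r4:3,r5:3
cycle 9: - // r0:Add1,r1:Mul2,r2:4,r3:1,r4:3,r5:3
cycle 10: - // r0:Add1,r1:Mul2,r2:4,r3:1,r4:3,r5:3
cycle 11: CDB Mul2=48 // r0:Add1,r1:48,r2:4,r3:1,r4:3,r5:3

STATUS = TAG Add1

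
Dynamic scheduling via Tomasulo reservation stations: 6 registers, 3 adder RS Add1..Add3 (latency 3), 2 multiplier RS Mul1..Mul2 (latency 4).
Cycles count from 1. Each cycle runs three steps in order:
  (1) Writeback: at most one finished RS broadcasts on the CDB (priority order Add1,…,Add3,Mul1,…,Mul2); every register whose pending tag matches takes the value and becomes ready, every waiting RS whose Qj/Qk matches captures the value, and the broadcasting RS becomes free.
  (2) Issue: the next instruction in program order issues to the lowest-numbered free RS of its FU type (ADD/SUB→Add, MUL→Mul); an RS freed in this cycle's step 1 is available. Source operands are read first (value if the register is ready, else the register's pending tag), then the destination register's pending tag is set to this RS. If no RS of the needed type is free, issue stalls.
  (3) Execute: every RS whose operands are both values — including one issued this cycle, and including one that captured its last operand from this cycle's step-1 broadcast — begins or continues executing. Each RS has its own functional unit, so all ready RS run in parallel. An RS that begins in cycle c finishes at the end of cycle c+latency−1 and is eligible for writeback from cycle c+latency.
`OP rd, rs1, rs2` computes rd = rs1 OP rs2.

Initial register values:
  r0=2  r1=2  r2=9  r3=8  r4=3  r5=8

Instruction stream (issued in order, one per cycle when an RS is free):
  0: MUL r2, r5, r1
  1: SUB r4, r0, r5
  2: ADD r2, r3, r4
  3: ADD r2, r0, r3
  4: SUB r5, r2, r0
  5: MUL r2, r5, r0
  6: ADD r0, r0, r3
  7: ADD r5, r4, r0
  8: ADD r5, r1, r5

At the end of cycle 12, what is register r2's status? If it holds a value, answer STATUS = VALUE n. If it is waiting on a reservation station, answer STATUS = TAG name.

cycle 1: issue MUL r2<-Mul1 // r0:2,r1:2,r2:Mul1,r3:8,r4:3,r5:8
cycle 2: issue SUB r4<-Add1 // r0:2,r1:2,r2:Mul1,r3:8,r4:Add1,r5:8
cycle 3: issue ADD r2<-Add2 // r0:2,r1:2,r2:Add2,r3:8,r4:Add1,r5:8
cycle 4: issue ADD r2<-Add3 // r0:2,r1:2,r2:Add3,r3:8,r4:Add1,r5:8
cycle 5: CDB Add1=-6; issue SUB r5<-Add1 // r0:2,r1:2,r2:Add3,r3:8,r4:-6,r5:Add1
cycle 6: CDB Mul1=16; issue MUL r2<-Mul1 // r0:2,r1:2,r2:Mul1,r3:8,r4:-6,r5:Add1
cycle 7: CDB Add3=10; issue ADD r0<-Add3 // r0:Add3,r1:2,r2:Mul1,r3:8,r4:-6,r5:Add1
cycle 8: CDB Add2=2; issue ADD r5<-Add2 // r0:Add3,r1:2,r2:Mul1,r3:8,r4:-6,r5:Add2
cycle 9: stall // r0:Add3,r1:2,r2:Mul1,r3:8,r4:-6,r5:Add2
cycle 10: CDB Add1=8; issue ADD r5<-Add1 // r0:Add3,r1:2,r2:Mul1,r3:8,r4:-6,r5:Add1
cycle 11: CDB Add3=10 // r0:10,r1:2,r2:Mul1,r3:8,r4:-6,r5:Add1
cycle 12: - // r0:10,r1:2,r2:Mul1,r3:8,r4:-6,r5:Add1

STATUS = TAG Mul1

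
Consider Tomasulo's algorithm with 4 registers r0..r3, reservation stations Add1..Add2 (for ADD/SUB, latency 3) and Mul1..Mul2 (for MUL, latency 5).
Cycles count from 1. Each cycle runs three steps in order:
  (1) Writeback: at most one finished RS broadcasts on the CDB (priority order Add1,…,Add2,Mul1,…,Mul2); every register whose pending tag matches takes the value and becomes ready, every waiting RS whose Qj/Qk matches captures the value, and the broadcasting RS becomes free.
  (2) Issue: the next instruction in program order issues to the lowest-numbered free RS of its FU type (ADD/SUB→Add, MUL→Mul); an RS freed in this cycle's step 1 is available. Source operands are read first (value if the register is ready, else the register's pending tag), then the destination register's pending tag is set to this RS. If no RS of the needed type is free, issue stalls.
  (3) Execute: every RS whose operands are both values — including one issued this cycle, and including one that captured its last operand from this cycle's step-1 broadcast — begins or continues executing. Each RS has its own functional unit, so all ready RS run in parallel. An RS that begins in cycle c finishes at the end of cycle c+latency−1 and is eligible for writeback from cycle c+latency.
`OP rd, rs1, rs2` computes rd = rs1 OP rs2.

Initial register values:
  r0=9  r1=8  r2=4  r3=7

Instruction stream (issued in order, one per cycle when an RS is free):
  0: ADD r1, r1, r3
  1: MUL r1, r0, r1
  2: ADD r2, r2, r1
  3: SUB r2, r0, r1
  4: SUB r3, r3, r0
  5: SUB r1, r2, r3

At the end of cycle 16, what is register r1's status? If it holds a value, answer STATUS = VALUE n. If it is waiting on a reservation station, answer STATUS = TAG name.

STATUS = TAG Add2

  c1: issue ADD r1<-Add1  regs: r0:9,r1:Add1,r2:4,r3:7
  c2: issue MUL r1<-Mul1  regs: r0:9,r1:Mul1,r2:4,r3:7
  c3: issue ADD r2<-Add2  regs: r0:9,r1:Mul1,r2:Add2,r3:7
  c4: CDB Add1=15; issue SUB r2<-Add1  regs: r0:9,r1:Mul1,r2:Add1,r3:7
  c5: stall  regs: r0:9,r1:Mul1,r2:Add1,r3:7
  c6: stall  regs: r0:9,r1:Mul1,r2:Add1,r3:7
  c7: stall  regs: r0:9,r1:Mul1,r2:Add1,r3:7
  c8: stall  regs: r0:9,r1:Mul1,r2:Add1,r3:7
  c9: CDB Mul1=135; stall  regs: r0:9,r1:135,r2:Add1,r3:7
  c10: stall  regs: r0:9,r1:135,r2:Add1,r3:7
  c11: stall  regs: r0:9,r1:135,r2:Add1,r3:7
  c12: CDB Add1=-126; issue SUB r3<-Add1  regs: r0:9,r1:135,r2:-126,r3:Add1
  c13: CDB Add2=139; issue SUB r1<-Add2  regs: r0:9,r1:Add2,r2:-126,r3:Add1
  c14: -  regs: r0:9,r1:Add2,r2:-126,r3:Add1
  c15: CDB Add1=-2  regs: r0:9,r1:Add2,r2:-126,r3:-2
  c16: -  regs: r0:9,r1:Add2,r2:-126,r3:-2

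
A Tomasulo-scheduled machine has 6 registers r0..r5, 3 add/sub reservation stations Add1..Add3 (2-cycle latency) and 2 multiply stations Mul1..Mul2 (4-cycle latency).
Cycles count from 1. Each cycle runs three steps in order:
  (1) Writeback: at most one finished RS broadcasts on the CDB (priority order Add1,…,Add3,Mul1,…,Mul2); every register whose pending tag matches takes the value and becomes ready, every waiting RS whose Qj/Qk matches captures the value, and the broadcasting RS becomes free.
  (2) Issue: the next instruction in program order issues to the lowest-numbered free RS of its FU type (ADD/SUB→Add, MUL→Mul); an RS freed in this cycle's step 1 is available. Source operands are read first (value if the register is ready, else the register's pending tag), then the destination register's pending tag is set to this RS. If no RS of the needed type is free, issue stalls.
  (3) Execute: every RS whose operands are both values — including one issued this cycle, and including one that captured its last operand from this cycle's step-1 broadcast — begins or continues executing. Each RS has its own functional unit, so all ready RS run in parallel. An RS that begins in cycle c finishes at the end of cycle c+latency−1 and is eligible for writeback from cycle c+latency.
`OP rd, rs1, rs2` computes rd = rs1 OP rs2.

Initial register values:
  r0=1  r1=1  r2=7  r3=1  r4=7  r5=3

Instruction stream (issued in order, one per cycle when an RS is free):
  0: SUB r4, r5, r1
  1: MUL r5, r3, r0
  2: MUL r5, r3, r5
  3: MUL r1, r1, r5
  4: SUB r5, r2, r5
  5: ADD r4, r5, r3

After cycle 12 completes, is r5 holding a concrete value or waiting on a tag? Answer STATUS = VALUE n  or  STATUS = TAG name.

STATUS = VALUE 6

cycle 1: issue SUB r4<-Add1 // r0:1,r1:1,r2:7,r3:1,r4:Add1,r5:3
cycle 2: issue MUL r5<-Mul1 // r0:1,r1:1,r2:7,r3:1,r4:Add1,r5:Mul1
cycle 3: CDB Add1=2; issue MUL r5<-Mul2 // r0:1,r1:1,r2:7,r3:1,r4:2,r5:Mul2
cycle 4: stall // r0:1,r1:1,r2:7,r3:1,r4:2,r5:Mul2
cycle 5: stall // r0:1,r1:1,r2:7,r3:1,r4:2,r5:Mul2
cycle 6: CDB Mul1=1; issue MUL r1<-Mul1 // r0:1,r1:Mul1,r2:7,r3:1,r4:2,r5:Mul2
cycle 7: issue SUB r5<-Add1 // r0:1,r1:Mul1,r2:7,r3:1,r4:2,r5:Add1
cycle 8: issue ADD r4<-Add2 // r0:1,r1:Mul1,r2:7,r3:1,r4:Add2,r5:Add1
cycle 9: - // r0:1,r1:Mul1,r2:7,r3:1,r4:Add2,r5:Add1
cycle 10: CDB Mul2=1 // r0:1,r1:Mul1,r2:7,r3:1,r4:Add2,r5:Add1
cycle 11: - // r0:1,r1:Mul1,r2:7,r3:1,r4:Add2,r5:Add1
cycle 12: CDB Add1=6 // r0:1,r1:Mul1,r2:7,r3:1,r4:Add2,r5:6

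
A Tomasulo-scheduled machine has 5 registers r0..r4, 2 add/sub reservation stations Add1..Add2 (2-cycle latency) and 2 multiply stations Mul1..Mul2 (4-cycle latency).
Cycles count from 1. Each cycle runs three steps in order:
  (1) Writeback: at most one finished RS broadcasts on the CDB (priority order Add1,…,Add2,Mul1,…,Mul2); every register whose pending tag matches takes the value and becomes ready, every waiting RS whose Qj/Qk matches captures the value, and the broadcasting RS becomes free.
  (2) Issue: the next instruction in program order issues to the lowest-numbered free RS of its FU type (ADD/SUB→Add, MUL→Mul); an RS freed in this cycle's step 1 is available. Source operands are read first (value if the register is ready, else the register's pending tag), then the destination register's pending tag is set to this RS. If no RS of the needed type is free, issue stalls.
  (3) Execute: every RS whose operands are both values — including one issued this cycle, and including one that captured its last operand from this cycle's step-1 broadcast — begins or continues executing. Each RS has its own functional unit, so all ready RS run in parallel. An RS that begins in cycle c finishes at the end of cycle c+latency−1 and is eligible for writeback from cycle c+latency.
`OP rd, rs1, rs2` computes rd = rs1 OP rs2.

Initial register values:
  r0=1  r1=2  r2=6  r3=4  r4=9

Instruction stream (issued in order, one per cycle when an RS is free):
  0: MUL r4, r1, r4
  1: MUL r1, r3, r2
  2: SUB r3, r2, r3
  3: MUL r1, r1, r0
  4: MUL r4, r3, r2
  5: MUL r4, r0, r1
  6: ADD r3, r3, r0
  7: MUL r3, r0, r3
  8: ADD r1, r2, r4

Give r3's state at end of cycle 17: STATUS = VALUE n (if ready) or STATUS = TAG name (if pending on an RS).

  c1: issue MUL r4<-Mul1  regs: r0:1,r1:2,r2:6,r3:4,r4:Mul1
  c2: issue MUL r1<-Mul2  regs: r0:1,r1:Mul2,r2:6,r3:4,r4:Mul1
  c3: issue SUB r3<-Add1  regs: r0:1,r1:Mul2,r2:6,r3:Add1,r4:Mul1
  c4: stall  regs: r0:1,r1:Mul2,r2:6,r3:Add1,r4:Mul1
  c5: CDB Add1=2; stall  regs: r0:1,r1:Mul2,r2:6,r3:2,r4:Mul1
  c6: CDB Mul1=18; issue MUL r1<-Mul1  regs: r0:1,r1:Mul1,r2:6,r3:2,r4:18
  c7: CDB Mul2=24; issue MUL r4<-Mul2  regs: r0:1,r1:Mul1,r2:6,r3:2,r4:Mul2
  c8: stall  regs: r0:1,r1:Mul1,r2:6,r3:2,r4:Mul2
  c9: stall  regs: r0:1,r1:Mul1,r2:6,r3:2,r4:Mul2
  c10: stall  regs: r0:1,r1:Mul1,r2:6,r3:2,r4:Mul2
  c11: CDB Mul1=24; issue MUL r4<-Mul1  regs: r0:1,r1:24,r2:6,r3:2,r4:Mul1
  c12: CDB Mul2=12; issue ADD r3<-Add1  regs: r0:1,r1:24,r2:6,r3:Add1,r4:Mul1
  c13: issue MUL r3<-Mul2  regs: r0:1,r1:24,r2:6,r3:Mul2,r4:Mul1
  c14: CDB Add1=3; issue ADD r1<-Add1  regs: r0:1,r1:Add1,r2:6,r3:Mul2,r4:Mul1
  c15: CDB Mul1=24  regs: r0:1,r1:Add1,r2:6,r3:Mul2,r4:24
  c16: -  regs: r0:1,r1:Add1,r2:6,r3:Mul2,r4:24
  c17: CDB Add1=30  regs: r0:1,r1:30,r2:6,r3:Mul2,r4:24

STATUS = TAG Mul2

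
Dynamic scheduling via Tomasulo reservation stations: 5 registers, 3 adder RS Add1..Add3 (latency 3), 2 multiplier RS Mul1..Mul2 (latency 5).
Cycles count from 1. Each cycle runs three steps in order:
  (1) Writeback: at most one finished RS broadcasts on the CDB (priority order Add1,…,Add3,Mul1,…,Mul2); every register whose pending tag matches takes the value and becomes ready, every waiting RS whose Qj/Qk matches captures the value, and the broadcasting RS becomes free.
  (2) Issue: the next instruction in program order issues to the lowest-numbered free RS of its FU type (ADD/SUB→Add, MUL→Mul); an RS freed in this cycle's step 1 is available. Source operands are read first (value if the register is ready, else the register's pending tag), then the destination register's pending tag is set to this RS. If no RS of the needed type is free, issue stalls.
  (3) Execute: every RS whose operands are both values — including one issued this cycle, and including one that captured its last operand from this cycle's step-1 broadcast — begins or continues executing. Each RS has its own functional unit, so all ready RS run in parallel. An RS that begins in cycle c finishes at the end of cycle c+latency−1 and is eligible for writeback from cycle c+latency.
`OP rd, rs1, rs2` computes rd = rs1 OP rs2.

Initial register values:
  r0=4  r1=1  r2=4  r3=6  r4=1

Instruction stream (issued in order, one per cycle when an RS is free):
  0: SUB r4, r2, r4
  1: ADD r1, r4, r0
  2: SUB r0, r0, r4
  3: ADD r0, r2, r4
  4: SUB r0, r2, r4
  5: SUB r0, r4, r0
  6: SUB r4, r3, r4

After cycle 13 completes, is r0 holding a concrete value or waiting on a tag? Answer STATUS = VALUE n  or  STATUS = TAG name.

cycle 1: issue SUB r4<-Add1 // r0:4,r1:1,r2:4,r3:6,r4:Add1
cycle 2: issue ADD r1<-Add2 // r0:4,r1:Add2,r2:4,r3:6,r4:Add1
cycle 3: issue SUB r0<-Add3 // r0:Add3,r1:Add2,r2:4,r3:6,r4:Add1
cycle 4: CDB Add1=3; issue ADD r0<-Add1 // r0:Add1,r1:Add2,r2:4,r3:6,r4:3
cycle 5: stall // r0:Add1,r1:Add2,r2:4,r3:6,r4:3
cycle 6: stall // r0:Add1,r1:Add2,r2:4,r3:6,r4:3
cycle 7: CDB Add1=7; issue SUB r0<-Add1 // r0:Add1,r1:Add2,r2:4,r3:6,r4:3
cycle 8: CDB Add2=7; issue SUB r0<-Add2 // r0:Add2,r1:7,r2:4,r3:6,r4:3
cycle 9: CDB Add3=1; issue SUB r4<-Add3 // r0:Add2,r1:7,r2:4,r3:6,r4:Add3
cycle 10: CDB Add1=1 // r0:Add2,r1:7,r2:4,r3:6,r4:Add3
cycle 11: - // r0:Add2,r1:7,r2:4,r3:6,r4:Add3
cycle 12: CDB Add3=3 // r0:Add2,r1:7,r2:4,r3:6,r4:3
cycle 13: CDB Add2=2 // r0:2,r1:7,r2:4,r3:6,r4:3

STATUS = VALUE 2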